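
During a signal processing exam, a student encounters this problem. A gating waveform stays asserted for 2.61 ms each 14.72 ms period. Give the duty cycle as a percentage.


Duty cycle as a percentage:
DC = (t_on / T) * 100
   = (2.61 / 14.72) * 100
   = 0.17731 * 100
   = 17.73 %

17.73 %


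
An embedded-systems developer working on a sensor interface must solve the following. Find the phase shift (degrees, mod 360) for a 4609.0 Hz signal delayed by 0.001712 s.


Phase shift from frequency and time delay:
phi = 360 * f * t_delay
    = 360 * 4609.0 * 0.001712
    = 2840.62 degrees
    mod 360 = 320.62 degrees

320.62 degrees


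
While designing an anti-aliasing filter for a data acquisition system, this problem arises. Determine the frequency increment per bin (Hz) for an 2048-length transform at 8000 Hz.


DFT frequency resolution:
df = fs / N
   = 8000 / 2048
   = 3.9062 Hz

3.9062 Hz


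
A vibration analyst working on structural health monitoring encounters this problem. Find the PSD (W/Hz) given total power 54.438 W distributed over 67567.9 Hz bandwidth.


Power spectral density:
PSD = P / BW
    = 54.438 / 67567.9
    = 0.00080568 W/Hz

0.00080568 W/Hz


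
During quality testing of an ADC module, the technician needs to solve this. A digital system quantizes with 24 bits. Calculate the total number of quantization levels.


Number of quantization levels = 2^N
= 2^24
= 16777216

16777216


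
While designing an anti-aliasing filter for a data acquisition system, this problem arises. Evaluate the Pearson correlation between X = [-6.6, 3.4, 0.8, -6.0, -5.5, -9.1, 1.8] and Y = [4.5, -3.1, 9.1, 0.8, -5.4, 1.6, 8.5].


Pearson correlation coefficient (population):
r = cov(X,Y) / (std(X) * std(Y))
Mean X = -3.0286, Mean Y = 2.2857
Cov(X,Y) = 5.876735
Std(X) = 4.533278, Std(Y) = 5.080897
r = 0.2551

0.2551


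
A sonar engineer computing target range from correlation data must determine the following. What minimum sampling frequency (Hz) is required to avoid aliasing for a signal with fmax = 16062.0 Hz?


The Nyquist rate is twice the maximum frequency component.
fs_min = 2 * fmax
      = 2 * 16062.0
      = 32124.0 Hz

32124.0


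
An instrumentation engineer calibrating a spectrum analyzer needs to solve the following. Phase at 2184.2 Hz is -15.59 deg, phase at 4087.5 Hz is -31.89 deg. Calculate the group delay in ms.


Group delay from phase difference:
tau = -d(phi)/d(omega)
d(phi) = -16.3 deg = -0.284489 rad
d(omega) = 2*pi*(4087.5 - 2184.2) = 11958.7866 rad/s
tau = -(-0.284489) / 11958.7866
    = 0.0238 ms

0.0238 ms


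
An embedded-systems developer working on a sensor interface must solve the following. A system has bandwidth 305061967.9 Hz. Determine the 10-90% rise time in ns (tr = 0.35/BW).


Rise time from bandwidth relationship:
tr = 0.35 / BW
   = 0.35 / 305061967.9
   = 1.147307881e-09 s
   = 1.1473 ns

1.1473 ns


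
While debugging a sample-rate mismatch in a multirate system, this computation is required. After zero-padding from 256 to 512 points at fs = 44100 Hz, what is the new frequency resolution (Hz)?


Frequency resolution after zero-padding:
N_padded = 256 * 2 = 512
df = fs / N_padded
   = 44100 / 512
   = 86.1328 Hz

86.1328 Hz


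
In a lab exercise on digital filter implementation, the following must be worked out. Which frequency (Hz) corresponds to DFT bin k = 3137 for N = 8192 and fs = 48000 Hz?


Frequency of DFT bin k:
f_k = k * fs / N
    = 3137 * 48000 / 8192
    = 150576000 / 8192
    = 18380.859 Hz

18380.859 Hz


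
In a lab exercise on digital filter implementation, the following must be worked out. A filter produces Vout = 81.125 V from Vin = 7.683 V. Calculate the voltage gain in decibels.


Voltage gain in dB:
G = 20 * log10(Vout / Vin)
  = 20 * log10(81.125 / 7.683)
  = 20 * log10(10.559026)
  = 20 * 1.023624
  = 20.47 dB

20.47 dB


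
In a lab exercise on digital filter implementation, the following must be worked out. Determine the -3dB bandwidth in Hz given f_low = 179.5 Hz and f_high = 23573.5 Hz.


Bandwidth is the difference of -3dB frequencies:
BW = f_high - f_low
   = 23573.5 - 179.5
   = 23394.0 Hz

23394.0 Hz


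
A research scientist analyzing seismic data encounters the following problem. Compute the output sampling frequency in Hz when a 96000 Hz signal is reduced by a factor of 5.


Decimation reduces the sample rate:
fs_out = fs_in / M
       = 96000 / 5
       = 19200.0 Hz

19200.0 Hz


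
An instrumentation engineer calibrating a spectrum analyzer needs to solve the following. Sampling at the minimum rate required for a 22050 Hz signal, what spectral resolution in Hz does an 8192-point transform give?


Step 1 — Nyquist sampling rate:
fs = 2 * fmax = 2 * 22050 = 44100 Hz

Step 2 — DFT bin spacing:
df = fs / N = 44100 / 8192 = 5.3833 Hz

5.3833 Hz


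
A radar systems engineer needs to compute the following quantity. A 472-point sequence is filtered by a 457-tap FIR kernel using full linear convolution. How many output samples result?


Linear convolution output length:
L = N + M - 1
  = 472 + 457 - 1
  = 928 samples

928


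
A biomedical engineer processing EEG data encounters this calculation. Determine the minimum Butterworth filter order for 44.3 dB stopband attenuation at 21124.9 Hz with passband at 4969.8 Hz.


Butterworth filter order formula:
n = log10(10^(A/10) - 1) / (2 * log10(f_stop/f_pass))
10^(44.3/10) - 1 = 26914.348
f_stop/f_pass = 21124.9 / 4969.8 = 4.2507
n = 3.5245 -> ceil = 4

4


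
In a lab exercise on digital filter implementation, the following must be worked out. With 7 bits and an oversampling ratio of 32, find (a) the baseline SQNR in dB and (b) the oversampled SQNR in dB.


Step 1 — baseline SQNR at Nyquist:
SQNR_base = 6.02*N + 1.76
          = 6.02*7 + 1.76
          = 43.9 dB

Step 2 — oversampling processing gain:
G = 10*log10(OSR) = 10*log10(32) = 15.05 dB

Step 3 — total:
SQNR_total = 43.9 + 15.05 = 58.95 dB

Base SQNR = 43.9 dB; oversampled SQNR = 58.95 dB


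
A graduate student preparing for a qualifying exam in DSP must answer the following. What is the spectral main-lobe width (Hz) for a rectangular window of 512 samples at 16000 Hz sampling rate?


Main lobe width for a rectangular window:
Width = 2 * fs / N
      = 2 * 16000 / 512
      = 32000 / 512
      = 62.5 Hz

62.5 Hz


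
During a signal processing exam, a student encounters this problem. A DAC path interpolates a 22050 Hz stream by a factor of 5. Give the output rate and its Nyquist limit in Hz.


Step 1 — output sample rate after interpolation by L:
fs_out = L * fs_in = 5 * 22050 = 110250 Hz

Step 2 — Nyquist frequency of the output stream:
f_Nyq = fs_out / 2 = 110250 / 2 = 55125.0 Hz

fs_out = 110250 Hz; f_Nyquist = 55125.0 Hz


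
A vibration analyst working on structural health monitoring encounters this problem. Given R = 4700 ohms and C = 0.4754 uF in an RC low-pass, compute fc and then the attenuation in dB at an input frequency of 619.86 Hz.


Step 1 — cutoff frequency:
fc = 1 / (2*pi*R*C)
C = 0.4754 uF = 4.754e-07 F
fc = 1 / (2*pi*4700*4.754e-07)
   = 71.23 Hz

Step 2 — magnitude at f = 619.86 Hz:
|H(f)| = 1 / sqrt(1 + (f/fc)^2)
f/fc = 619.86 / 71.23 = 8.702232
|H| = 1 / sqrt(1 + 75.728842) = 0.1141618
|H|_dB = 20*log10(0.1141618) = -18.85 dB

fc = 71.23 Hz; |H(619.86 Hz)| = -18.85 dB


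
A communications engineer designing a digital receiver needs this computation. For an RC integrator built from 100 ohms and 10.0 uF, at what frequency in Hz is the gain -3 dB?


Cutoff frequency of a first-order RC filter:
fc = 1 / (2 * pi * R * C)
C = 10.0 uF = 1e-05 F
fc = 1 / (2 * pi * 100 * 1e-05)
   = 1 / 0.0062831853071796
   = 159.154943 Hz

159.154943 Hz


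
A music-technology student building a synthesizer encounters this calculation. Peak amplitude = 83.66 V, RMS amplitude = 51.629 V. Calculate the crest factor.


Crest factor is the ratio of peak to RMS:
CF = V_peak / V_rms
   = 83.66 / 51.629
   = 1.6204

1.6204


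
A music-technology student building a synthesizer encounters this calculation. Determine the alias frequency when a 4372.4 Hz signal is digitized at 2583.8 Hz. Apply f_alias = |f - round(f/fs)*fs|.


Compute the nearest integer multiple of fs to the signal:
n = round(4372.4 / 2583.8) = 2
f_alias = |4372.4 - 2 * 2583.8|
        = |4372.4 - 5167.6|
        = 795.2 Hz

795.2


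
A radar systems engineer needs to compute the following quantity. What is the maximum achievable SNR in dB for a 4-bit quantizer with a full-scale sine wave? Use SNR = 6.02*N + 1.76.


Theoretical SNR for a full-scale sinusoid:
SNR = 6.02 * N + 1.76
    = 6.02 * 4 + 1.76
    = 24.08 + 1.76
    = 25.84 dB

25.84 dB


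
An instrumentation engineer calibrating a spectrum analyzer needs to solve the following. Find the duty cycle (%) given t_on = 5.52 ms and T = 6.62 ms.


Duty cycle as a percentage:
DC = (t_on / T) * 100
   = (5.52 / 6.62) * 100
   = 0.833837 * 100
   = 83.38 %

83.38 %


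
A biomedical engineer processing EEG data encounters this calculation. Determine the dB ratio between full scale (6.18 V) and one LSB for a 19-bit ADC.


Dynamic range from full-scale to LSB:
V_min = V_max / 2^bits = 6.18 / 2^19
DR = 20 * log10(V_max / V_min)
   = 20 * log10(2^19)
   = 20 * 19 * log10(2)
   = 114.39 dB

114.39 dB


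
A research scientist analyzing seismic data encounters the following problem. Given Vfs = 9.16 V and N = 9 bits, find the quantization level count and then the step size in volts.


Step 1 — number of quantization levels:
L = 2^N = 2^9 = 512

Step 2 — LSB step size:
delta = Vfs / L
      = 9.16 / 512
      = 0.01789063 V

Levels = 512; step size = 0.01789063 V


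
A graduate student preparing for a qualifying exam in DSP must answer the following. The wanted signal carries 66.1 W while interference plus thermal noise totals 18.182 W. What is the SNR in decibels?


SNR in decibels:
SNR = 10 * log10(Ps / Pn)
    = 10 * log10(66.1 / 18.182)
    = 10 * log10(3.6355)
    = 10 * 0.5606
    = 5.61 dB

5.61 dB


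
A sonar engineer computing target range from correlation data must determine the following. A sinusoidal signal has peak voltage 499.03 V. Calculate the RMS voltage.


RMS voltage for a sinusoidal waveform:
V_rms = V_peak / sqrt(2)
      = 499.03 / 1.414214
      = 352.867 V

352.867 V


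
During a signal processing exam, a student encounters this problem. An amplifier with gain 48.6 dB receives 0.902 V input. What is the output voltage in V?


Output voltage from dB gain:
V_out = V_in * 10^(gain_dB / 20)
      = 0.902 * 10^(48.6 / 20)
      = 0.902 * 269.15348
      = 242.7764 V

242.7764 V


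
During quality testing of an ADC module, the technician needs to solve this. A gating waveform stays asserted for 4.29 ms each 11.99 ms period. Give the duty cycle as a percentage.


Duty cycle as a percentage:
DC = (t_on / T) * 100
   = (4.29 / 11.99) * 100
   = 0.357798 * 100
   = 35.78 %

35.78 %


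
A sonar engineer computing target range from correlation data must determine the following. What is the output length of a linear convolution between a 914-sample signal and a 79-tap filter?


Linear convolution output length:
L = N + M - 1
  = 914 + 79 - 1
  = 992 samples

992


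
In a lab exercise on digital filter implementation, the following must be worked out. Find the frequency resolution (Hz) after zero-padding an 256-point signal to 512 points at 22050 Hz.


Frequency resolution after zero-padding:
N_padded = 256 * 2 = 512
df = fs / N_padded
   = 22050 / 512
   = 43.0664 Hz

43.0664 Hz


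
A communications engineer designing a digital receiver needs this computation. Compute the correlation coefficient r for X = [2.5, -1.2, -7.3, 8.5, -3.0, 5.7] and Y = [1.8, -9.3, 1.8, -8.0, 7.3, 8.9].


Pearson correlation coefficient (population):
r = cov(X,Y) / (std(X) * std(Y))
Mean X = 0.8667, Mean Y = 0.4167
Cov(X,Y) = -6.469444
Std(X) = 5.326245, Std(Y) = 6.933353
r = -0.1752

-0.1752


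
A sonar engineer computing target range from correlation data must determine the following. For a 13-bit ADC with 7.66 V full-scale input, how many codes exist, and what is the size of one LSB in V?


Step 1 — number of quantization levels:
L = 2^N = 2^13 = 8192

Step 2 — LSB step size:
delta = Vfs / L
      = 7.66 / 8192
      = 0.00093506 V

Levels = 8192; step size = 0.00093506 V


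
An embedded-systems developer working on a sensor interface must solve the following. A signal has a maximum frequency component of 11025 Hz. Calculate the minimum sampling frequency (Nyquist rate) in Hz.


The Nyquist rate is twice the maximum frequency component.
fs_min = 2 * fmax
      = 2 * 11025
      = 22050 Hz

22050


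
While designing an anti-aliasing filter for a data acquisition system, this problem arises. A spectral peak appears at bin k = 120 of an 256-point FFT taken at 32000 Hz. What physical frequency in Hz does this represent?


Frequency of DFT bin k:
f_k = k * fs / N
    = 120 * 32000 / 256
    = 3840000 / 256
    = 15000.0 Hz

15000.0 Hz


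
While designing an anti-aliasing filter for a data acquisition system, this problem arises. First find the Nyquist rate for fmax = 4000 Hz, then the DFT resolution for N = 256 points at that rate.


Step 1 — Nyquist sampling rate:
fs = 2 * fmax = 2 * 4000 = 8000 Hz

Step 2 — DFT bin spacing:
df = fs / N = 8000 / 256 = 31.25 Hz

31.25 Hz


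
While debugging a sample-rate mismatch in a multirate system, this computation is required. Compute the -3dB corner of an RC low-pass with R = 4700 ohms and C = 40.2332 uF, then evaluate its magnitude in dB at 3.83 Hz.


Step 1 — cutoff frequency:
fc = 1 / (2*pi*R*C)
C = 40.2332 uF = 4.02332e-05 F
fc = 1 / (2*pi*4700*4.02332e-05)
   = 0.841662 Hz

Step 2 — magnitude at f = 3.83 Hz:
|H(f)| = 1 / sqrt(1 + (f/fc)^2)
f/fc = 3.83 / 0.841662 = 4.55052
|H| = 1 / sqrt(1 + 20.707232) = 0.2146336
|H|_dB = 20*log10(0.2146336) = -13.37 dB

fc = 0.841662 Hz; |H(3.83 Hz)| = -13.37 dB


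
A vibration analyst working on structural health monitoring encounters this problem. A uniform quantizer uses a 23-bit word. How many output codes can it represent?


Number of quantization levels = 2^N
= 2^23
= 8388608

8388608


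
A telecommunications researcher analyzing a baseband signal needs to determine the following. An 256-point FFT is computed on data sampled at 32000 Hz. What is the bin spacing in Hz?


DFT frequency resolution:
df = fs / N
   = 32000 / 256
   = 125.0 Hz

125.0 Hz


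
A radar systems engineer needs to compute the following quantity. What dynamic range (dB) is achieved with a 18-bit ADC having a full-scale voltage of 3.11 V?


Dynamic range from full-scale to LSB:
V_min = V_max / 2^bits = 3.11 / 2^18
DR = 20 * log10(V_max / V_min)
   = 20 * log10(2^18)
   = 20 * 18 * log10(2)
   = 108.37 dB

108.37 dB


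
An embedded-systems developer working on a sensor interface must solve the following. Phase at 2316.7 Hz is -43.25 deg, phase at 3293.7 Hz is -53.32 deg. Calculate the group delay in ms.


Group delay from phase difference:
tau = -d(phi)/d(omega)
d(phi) = -10.07 deg = -0.175755 rad
d(omega) = 2*pi*(3293.7 - 2316.7) = 6138.672 rad/s
tau = -(-0.175755) / 6138.672
    = 0.0286 ms

0.0286 ms


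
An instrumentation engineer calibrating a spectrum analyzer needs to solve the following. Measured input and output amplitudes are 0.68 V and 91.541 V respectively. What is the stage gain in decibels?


Voltage gain in dB:
G = 20 * log10(Vout / Vin)
  = 20 * log10(91.541 / 0.68)
  = 20 * log10(134.619118)
  = 20 * 2.129107
  = 42.58 dB

42.58 dB


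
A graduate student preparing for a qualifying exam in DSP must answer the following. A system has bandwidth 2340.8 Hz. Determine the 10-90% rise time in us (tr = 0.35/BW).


Rise time from bandwidth relationship:
tr = 0.35 / BW
   = 0.35 / 2340.8
   = 0.0001495215311 s
   = 149.5215 us

149.5215 us


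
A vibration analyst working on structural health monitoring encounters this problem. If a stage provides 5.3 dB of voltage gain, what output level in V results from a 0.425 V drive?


Output voltage from dB gain:
V_out = V_in * 10^(gain_dB / 20)
      = 0.425 * 10^(5.3 / 20)
      = 0.425 * 1.840772
      = 0.7823 V

0.7823 V


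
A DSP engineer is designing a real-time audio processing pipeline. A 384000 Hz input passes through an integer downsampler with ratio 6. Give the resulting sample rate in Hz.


Decimation reduces the sample rate:
fs_out = fs_in / M
       = 384000 / 6
       = 64000.0 Hz

64000.0 Hz


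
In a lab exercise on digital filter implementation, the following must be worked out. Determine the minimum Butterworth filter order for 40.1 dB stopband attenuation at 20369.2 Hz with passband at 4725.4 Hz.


Butterworth filter order formula:
n = log10(10^(A/10) - 1) / (2 * log10(f_stop/f_pass))
10^(40.1/10) - 1 = 10231.9299
f_stop/f_pass = 20369.2 / 4725.4 = 4.3106
n = 3.1598 -> ceil = 4

4


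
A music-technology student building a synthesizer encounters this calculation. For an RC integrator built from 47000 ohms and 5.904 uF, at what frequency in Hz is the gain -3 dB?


Cutoff frequency of a first-order RC filter:
fc = 1 / (2 * pi * R * C)
C = 5.904 uF = 5.904e-06 F
fc = 1 / (2 * pi * 47000 * 5.904e-06)
   = 1 / 1.7435085245186
   = 0.573556 Hz

0.573556 Hz


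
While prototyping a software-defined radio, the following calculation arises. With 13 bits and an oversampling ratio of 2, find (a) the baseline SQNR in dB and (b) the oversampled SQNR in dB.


Step 1 — baseline SQNR at Nyquist:
SQNR_base = 6.02*N + 1.76
          = 6.02*13 + 1.76
          = 80.02 dB

Step 2 — oversampling processing gain:
G = 10*log10(OSR) = 10*log10(2) = 3.01 dB

Step 3 — total:
SQNR_total = 80.02 + 3.01 = 83.03 dB

Base SQNR = 80.02 dB; oversampled SQNR = 83.03 dB


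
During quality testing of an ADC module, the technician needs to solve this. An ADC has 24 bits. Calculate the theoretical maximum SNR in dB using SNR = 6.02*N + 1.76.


Theoretical SNR for a full-scale sinusoid:
SNR = 6.02 * N + 1.76
    = 6.02 * 24 + 1.76
    = 144.48 + 1.76
    = 146.24 dB

146.24 dB


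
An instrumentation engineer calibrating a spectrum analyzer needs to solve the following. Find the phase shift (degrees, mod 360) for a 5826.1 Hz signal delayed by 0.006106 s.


Phase shift from frequency and time delay:
phi = 360 * f * t_delay
    = 360 * 5826.1 * 0.006106
    = 12806.7 degrees
    mod 360 = 206.7 degrees

206.7 degrees


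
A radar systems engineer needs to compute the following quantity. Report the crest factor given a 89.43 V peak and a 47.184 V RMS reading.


Crest factor is the ratio of peak to RMS:
CF = V_peak / V_rms
   = 89.43 / 47.184
   = 1.8953

1.8953


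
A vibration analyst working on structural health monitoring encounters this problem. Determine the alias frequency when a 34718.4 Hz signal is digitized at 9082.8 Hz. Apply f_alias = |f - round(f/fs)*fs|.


Compute the nearest integer multiple of fs to the signal:
n = round(34718.4 / 9082.8) = 4
f_alias = |34718.4 - 4 * 9082.8|
        = |34718.4 - 36331.2|
        = 1612.8 Hz

1612.8


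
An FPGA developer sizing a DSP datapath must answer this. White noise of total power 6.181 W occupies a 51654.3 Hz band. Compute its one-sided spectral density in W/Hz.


Power spectral density:
PSD = P / BW
    = 6.181 / 51654.3
    = 0.00011966 W/Hz

0.00011966 W/Hz


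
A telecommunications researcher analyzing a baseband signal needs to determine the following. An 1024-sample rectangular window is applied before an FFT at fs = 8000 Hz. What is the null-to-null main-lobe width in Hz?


Main lobe width for a rectangular window:
Width = 2 * fs / N
      = 2 * 8000 / 1024
      = 16000 / 1024
      = 15.625 Hz

15.625 Hz


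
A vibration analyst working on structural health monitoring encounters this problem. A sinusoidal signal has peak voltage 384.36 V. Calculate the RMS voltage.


RMS voltage for a sinusoidal waveform:
V_rms = V_peak / sqrt(2)
      = 384.36 / 1.414214
      = 271.784 V

271.784 V


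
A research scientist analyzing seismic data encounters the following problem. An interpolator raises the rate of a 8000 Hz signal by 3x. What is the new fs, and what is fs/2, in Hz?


Step 1 — output sample rate after interpolation by L:
fs_out = L * fs_in = 3 * 8000 = 24000 Hz

Step 2 — Nyquist frequency of the output stream:
f_Nyq = fs_out / 2 = 24000 / 2 = 12000.0 Hz

fs_out = 24000 Hz; f_Nyquist = 12000.0 Hz


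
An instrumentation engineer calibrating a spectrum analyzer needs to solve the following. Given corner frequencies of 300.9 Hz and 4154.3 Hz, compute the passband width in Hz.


Bandwidth is the difference of -3dB frequencies:
BW = f_high - f_low
   = 4154.3 - 300.9
   = 3853.4 Hz

3853.4 Hz


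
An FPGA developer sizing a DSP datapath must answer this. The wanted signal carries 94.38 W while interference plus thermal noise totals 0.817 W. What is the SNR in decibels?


SNR in decibels:
SNR = 10 * log10(Ps / Pn)
    = 10 * log10(94.38 / 0.817)
    = 10 * log10(115.5202)
    = 10 * 2.0627
    = 20.63 dB

20.63 dB


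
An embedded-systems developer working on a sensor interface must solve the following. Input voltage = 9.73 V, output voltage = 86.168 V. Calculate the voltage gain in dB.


Voltage gain in dB:
G = 20 * log10(Vout / Vin)
  = 20 * log10(86.168 / 9.73)
  = 20 * log10(8.85591)
  = 20 * 0.947233
  = 18.94 dB

18.94 dB


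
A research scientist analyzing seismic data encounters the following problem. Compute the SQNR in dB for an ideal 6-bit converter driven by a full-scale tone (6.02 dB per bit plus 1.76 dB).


Theoretical SNR for a full-scale sinusoid:
SNR = 6.02 * N + 1.76
    = 6.02 * 6 + 1.76
    = 36.12 + 1.76
    = 37.88 dB

37.88 dB


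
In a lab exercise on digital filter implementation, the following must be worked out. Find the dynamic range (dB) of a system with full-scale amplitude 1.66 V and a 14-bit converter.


Dynamic range from full-scale to LSB:
V_min = V_max / 2^bits = 1.66 / 2^14
DR = 20 * log10(V_max / V_min)
   = 20 * log10(2^14)
   = 20 * 14 * log10(2)
   = 84.29 dB

84.29 dB


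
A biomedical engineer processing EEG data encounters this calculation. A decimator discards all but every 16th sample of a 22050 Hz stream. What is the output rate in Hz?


Decimation reduces the sample rate:
fs_out = fs_in / M
       = 22050 / 16
       = 1378.125 Hz

1378.125 Hz


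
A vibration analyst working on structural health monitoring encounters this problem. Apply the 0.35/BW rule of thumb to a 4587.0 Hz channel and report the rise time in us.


Rise time from bandwidth relationship:
tr = 0.35 / BW
   = 0.35 / 4587.0
   = 7.630259429e-05 s
   = 76.3026 us

76.3026 us


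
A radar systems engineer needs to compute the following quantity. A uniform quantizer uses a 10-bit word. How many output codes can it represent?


Number of quantization levels = 2^N
= 2^10
= 1024

1024


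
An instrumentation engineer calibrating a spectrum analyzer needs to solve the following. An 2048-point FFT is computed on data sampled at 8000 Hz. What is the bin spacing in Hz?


DFT frequency resolution:
df = fs / N
   = 8000 / 2048
   = 3.9062 Hz

3.9062 Hz


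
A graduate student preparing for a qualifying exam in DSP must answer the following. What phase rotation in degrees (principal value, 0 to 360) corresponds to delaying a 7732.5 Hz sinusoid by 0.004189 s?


Phase shift from frequency and time delay:
phi = 360 * f * t_delay
    = 360 * 7732.5 * 0.004189
    = 11660.92 degrees
    mod 360 = 140.92 degrees

140.92 degrees


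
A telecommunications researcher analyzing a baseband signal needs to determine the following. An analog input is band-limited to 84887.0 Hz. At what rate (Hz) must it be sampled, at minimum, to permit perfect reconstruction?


The Nyquist rate is twice the maximum frequency component.
fs_min = 2 * fmax
      = 2 * 84887.0
      = 169774.0 Hz

169774.0


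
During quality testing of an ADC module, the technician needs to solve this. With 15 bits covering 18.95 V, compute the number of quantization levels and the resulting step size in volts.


Step 1 — number of quantization levels:
L = 2^N = 2^15 = 32768

Step 2 — LSB step size:
delta = Vfs / L
      = 18.95 / 32768
      = 0.00057831 V

Levels = 32768; step size = 0.00057831 V


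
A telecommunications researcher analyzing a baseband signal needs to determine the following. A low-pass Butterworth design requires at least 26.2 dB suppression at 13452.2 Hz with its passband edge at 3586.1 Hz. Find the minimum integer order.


Butterworth filter order formula:
n = log10(10^(A/10) - 1) / (2 * log10(f_stop/f_pass))
10^(26.2/10) - 1 = 415.8694
f_stop/f_pass = 13452.2 / 3586.1 = 3.7512
n = 2.2806 -> ceil = 3

3


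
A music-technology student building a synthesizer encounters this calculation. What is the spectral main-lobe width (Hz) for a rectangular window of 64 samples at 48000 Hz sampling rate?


Main lobe width for a rectangular window:
Width = 2 * fs / N
      = 2 * 48000 / 64
      = 96000 / 64
      = 1500.0 Hz

1500.0 Hz


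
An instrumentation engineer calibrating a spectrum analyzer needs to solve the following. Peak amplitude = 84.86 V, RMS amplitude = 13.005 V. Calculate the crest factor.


Crest factor is the ratio of peak to RMS:
CF = V_peak / V_rms
   = 84.86 / 13.005
   = 6.5252

6.5252


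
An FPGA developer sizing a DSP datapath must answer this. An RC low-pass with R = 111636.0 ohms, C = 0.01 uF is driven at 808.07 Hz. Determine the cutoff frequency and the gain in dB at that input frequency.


Step 1 — cutoff frequency:
fc = 1 / (2*pi*R*C)
C = 0.01 uF = 1e-08 F
fc = 1 / (2*pi*111636.0*1e-08)
   = 142.566 Hz

Step 2 — magnitude at f = 808.07 Hz:
|H(f)| = 1 / sqrt(1 + (f/fc)^2)
f/fc = 808.07 / 142.566 = 5.668041
|H| = 1 / sqrt(1 + 32.126689) = 0.1737445
|H|_dB = 20*log10(0.1737445) = -15.2 dB

fc = 142.566 Hz; |H(808.07 Hz)| = -15.2 dB


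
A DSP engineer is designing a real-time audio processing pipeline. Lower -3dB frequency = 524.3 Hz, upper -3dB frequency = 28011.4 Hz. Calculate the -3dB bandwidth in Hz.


Bandwidth is the difference of -3dB frequencies:
BW = f_high - f_low
   = 28011.4 - 524.3
   = 27487.1 Hz

27487.1 Hz


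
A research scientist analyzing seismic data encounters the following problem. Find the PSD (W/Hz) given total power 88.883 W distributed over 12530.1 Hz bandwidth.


Power spectral density:
PSD = P / BW
    = 88.883 / 12530.1
    = 0.00709356 W/Hz

0.00709356 W/Hz


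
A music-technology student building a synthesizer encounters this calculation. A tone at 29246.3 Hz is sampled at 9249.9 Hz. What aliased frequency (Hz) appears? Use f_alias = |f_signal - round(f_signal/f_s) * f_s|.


Compute the nearest integer multiple of fs to the signal:
n = round(29246.3 / 9249.9) = 3
f_alias = |29246.3 - 3 * 9249.9|
        = |29246.3 - 27749.7|
        = 1496.6 Hz

1496.6


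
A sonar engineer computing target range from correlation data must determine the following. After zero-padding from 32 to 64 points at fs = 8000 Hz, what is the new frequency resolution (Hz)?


Frequency resolution after zero-padding:
N_padded = 32 * 2 = 64
df = fs / N_padded
   = 8000 / 64
   = 125.0 Hz

125.0 Hz


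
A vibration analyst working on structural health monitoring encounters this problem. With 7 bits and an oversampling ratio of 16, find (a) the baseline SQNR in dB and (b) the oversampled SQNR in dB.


Step 1 — baseline SQNR at Nyquist:
SQNR_base = 6.02*N + 1.76
          = 6.02*7 + 1.76
          = 43.9 dB

Step 2 — oversampling processing gain:
G = 10*log10(OSR) = 10*log10(16) = 12.04 dB

Step 3 — total:
SQNR_total = 43.9 + 12.04 = 55.94 dB

Base SQNR = 43.9 dB; oversampled SQNR = 55.94 dB


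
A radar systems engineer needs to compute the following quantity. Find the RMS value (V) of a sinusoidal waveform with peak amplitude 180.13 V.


RMS voltage for a sinusoidal waveform:
V_rms = V_peak / sqrt(2)
      = 180.13 / 1.414214
      = 127.371 V

127.371 V


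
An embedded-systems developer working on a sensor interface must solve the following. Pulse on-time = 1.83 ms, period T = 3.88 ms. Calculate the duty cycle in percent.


Duty cycle as a percentage:
DC = (t_on / T) * 100
   = (1.83 / 3.88) * 100
   = 0.471649 * 100
   = 47.16 %

47.16 %


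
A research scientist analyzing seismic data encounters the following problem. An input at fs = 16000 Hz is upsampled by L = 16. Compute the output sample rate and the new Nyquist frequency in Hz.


Step 1 — output sample rate after interpolation by L:
fs_out = L * fs_in = 16 * 16000 = 256000 Hz

Step 2 — Nyquist frequency of the output stream:
f_Nyq = fs_out / 2 = 256000 / 2 = 128000.0 Hz

fs_out = 256000 Hz; f_Nyquist = 128000.0 Hz


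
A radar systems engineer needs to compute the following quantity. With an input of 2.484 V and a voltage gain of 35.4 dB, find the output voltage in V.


Output voltage from dB gain:
V_out = V_in * 10^(gain_dB / 20)
      = 2.484 * 10^(35.4 / 20)
      = 2.484 * 58.884366
      = 146.2688 V

146.2688 V


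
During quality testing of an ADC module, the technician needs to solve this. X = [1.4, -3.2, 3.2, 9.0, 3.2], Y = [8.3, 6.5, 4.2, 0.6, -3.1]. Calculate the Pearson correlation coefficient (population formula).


Pearson correlation coefficient (population):
r = cov(X,Y) / (std(X) * std(Y))
Mean X = 2.72, Mean Y = 3.3
Cov(X,Y) = -9.028
Std(X) = 3.916325, Std(Y) = 4.106093
r = -0.5614

-0.5614


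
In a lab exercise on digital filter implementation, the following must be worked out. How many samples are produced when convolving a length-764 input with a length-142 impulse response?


Linear convolution output length:
L = N + M - 1
  = 764 + 142 - 1
  = 905 samples

905


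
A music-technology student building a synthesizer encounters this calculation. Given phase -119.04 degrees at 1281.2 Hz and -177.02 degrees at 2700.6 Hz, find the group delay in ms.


Group delay from phase difference:
tau = -d(phi)/d(omega)
d(phi) = -57.98 deg = -1.011942 rad
d(omega) = 2*pi*(2700.6 - 1281.2) = 8918.3532 rad/s
tau = -(-1.011942) / 8918.3532
    = 0.1135 ms

0.1135 ms


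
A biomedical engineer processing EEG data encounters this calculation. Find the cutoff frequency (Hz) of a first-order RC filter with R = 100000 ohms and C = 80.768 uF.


Cutoff frequency of a first-order RC filter:
fc = 1 / (2 * pi * R * C)
C = 80.768 uF = 8.0768e-05 F
fc = 1 / (2 * pi * 100000 * 8.0768e-05)
   = 1 / 50.748031089028
   = 0.019705 Hz

0.019705 Hz


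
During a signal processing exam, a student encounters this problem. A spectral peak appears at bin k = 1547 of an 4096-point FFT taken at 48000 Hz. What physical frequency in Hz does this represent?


Frequency of DFT bin k:
f_k = k * fs / N
    = 1547 * 48000 / 4096
    = 74256000 / 4096
    = 18128.906 Hz

18128.906 Hz


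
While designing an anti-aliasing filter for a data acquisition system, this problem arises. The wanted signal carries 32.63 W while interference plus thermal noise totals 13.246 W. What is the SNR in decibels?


SNR in decibels:
SNR = 10 * log10(Ps / Pn)
    = 10 * log10(32.63 / 13.246)
    = 10 * log10(2.4634)
    = 10 * 0.3915
    = 3.92 dB

3.92 dB


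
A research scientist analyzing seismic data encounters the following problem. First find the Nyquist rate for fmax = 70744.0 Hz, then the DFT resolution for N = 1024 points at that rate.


Step 1 — Nyquist sampling rate:
fs = 2 * fmax = 2 * 70744.0 = 141488.0 Hz

Step 2 — DFT bin spacing:
df = fs / N = 141488.0 / 1024 = 138.1719 Hz

138.1719 Hz


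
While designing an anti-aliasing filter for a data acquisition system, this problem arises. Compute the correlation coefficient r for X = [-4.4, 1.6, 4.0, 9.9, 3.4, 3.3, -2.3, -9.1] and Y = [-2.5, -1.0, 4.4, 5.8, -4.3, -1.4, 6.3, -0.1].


Pearson correlation coefficient (population):
r = cov(X,Y) / (std(X) * std(Y))
Mean X = 0.8, Mean Y = 0.9
Cov(X,Y) = 5.73
Std(X) = 5.492722, Std(Y) = 3.773592
r = 0.2764

0.2764


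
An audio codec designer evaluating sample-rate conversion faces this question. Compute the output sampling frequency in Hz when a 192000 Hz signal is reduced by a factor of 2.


Decimation reduces the sample rate:
fs_out = fs_in / M
       = 192000 / 2
       = 96000.0 Hz

96000.0 Hz


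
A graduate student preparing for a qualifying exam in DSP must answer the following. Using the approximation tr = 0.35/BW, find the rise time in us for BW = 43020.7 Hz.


Rise time from bandwidth relationship:
tr = 0.35 / BW
   = 0.35 / 43020.7
   = 8.135618435e-06 s
   = 8.1356 us

8.1356 us


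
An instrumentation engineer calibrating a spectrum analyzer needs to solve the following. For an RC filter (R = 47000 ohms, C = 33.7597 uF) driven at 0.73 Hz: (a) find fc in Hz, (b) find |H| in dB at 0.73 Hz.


Step 1 — cutoff frequency:
fc = 1 / (2*pi*R*C)
C = 33.7597 uF = 3.37597e-05 F
fc = 1 / (2*pi*47000*3.37597e-05)
   = 0.100305 Hz

Step 2 — magnitude at f = 0.73 Hz:
|H(f)| = 1 / sqrt(1 + (f/fc)^2)
f/fc = 0.73 / 0.100305 = 7.277803
|H| = 1 / sqrt(1 + 52.966417) = 0.1361251
|H|_dB = 20*log10(0.1361251) = -17.32 dB

fc = 0.100305 Hz; |H(0.73 Hz)| = -17.32 dB


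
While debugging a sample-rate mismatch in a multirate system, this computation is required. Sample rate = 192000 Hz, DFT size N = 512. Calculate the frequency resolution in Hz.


DFT frequency resolution:
df = fs / N
   = 192000 / 512
   = 375.0 Hz

375.0 Hz


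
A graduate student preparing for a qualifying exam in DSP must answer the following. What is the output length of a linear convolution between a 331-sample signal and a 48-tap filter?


Linear convolution output length:
L = N + M - 1
  = 331 + 48 - 1
  = 378 samples

378


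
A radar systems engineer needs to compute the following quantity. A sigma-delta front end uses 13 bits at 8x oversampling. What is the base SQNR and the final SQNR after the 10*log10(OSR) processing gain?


Step 1 — baseline SQNR at Nyquist:
SQNR_base = 6.02*N + 1.76
          = 6.02*13 + 1.76
          = 80.02 dB

Step 2 — oversampling processing gain:
G = 10*log10(OSR) = 10*log10(8) = 9.03 dB

Step 3 — total:
SQNR_total = 80.02 + 9.03 = 89.05 dB

Base SQNR = 80.02 dB; oversampled SQNR = 89.05 dB


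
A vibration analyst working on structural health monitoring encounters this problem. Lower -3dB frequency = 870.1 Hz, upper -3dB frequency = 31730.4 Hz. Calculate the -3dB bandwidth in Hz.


Bandwidth is the difference of -3dB frequencies:
BW = f_high - f_low
   = 31730.4 - 870.1
   = 30860.3 Hz

30860.3 Hz


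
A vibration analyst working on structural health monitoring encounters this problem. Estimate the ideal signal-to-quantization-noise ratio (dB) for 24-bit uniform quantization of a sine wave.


Theoretical SNR for a full-scale sinusoid:
SNR = 6.02 * N + 1.76
    = 6.02 * 24 + 1.76
    = 144.48 + 1.76
    = 146.24 dB

146.24 dB


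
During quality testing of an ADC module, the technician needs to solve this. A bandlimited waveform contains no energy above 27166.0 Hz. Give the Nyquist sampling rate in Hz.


The Nyquist rate is twice the maximum frequency component.
fs_min = 2 * fmax
      = 2 * 27166.0
      = 54332.0 Hz

54332.0


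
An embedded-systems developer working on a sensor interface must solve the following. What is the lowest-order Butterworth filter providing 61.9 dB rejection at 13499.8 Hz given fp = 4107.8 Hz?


Butterworth filter order formula:
n = log10(10^(A/10) - 1) / (2 * log10(f_stop/f_pass))
10^(61.9/10) - 1 = 1548815.6189
f_stop/f_pass = 13499.8 / 4107.8 = 3.2864
n = 5.9897 -> ceil = 6

6


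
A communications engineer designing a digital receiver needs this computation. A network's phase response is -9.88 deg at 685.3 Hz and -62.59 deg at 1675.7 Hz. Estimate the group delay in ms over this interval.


Group delay from phase difference:
tau = -d(phi)/d(omega)
d(phi) = -52.71 deg = -0.919963 rad
d(omega) = 2*pi*(1675.7 - 685.3) = 6222.8667 rad/s
tau = -(-0.919963) / 6222.8667
    = 0.1478 ms

0.1478 ms


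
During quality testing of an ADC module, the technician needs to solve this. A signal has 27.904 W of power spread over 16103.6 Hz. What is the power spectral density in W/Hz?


Power spectral density:
PSD = P / BW
    = 27.904 / 16103.6
    = 0.00173278 W/Hz

0.00173278 W/Hz


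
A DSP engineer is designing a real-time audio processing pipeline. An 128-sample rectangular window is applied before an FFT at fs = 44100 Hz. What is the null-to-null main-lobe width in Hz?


Main lobe width for a rectangular window:
Width = 2 * fs / N
      = 2 * 44100 / 128
      = 88200 / 128
      = 689.062 Hz

689.062 Hz


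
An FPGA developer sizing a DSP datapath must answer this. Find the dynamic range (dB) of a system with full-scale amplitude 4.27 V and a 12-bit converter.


Dynamic range from full-scale to LSB:
V_min = V_max / 2^bits = 4.27 / 2^12
DR = 20 * log10(V_max / V_min)
   = 20 * log10(2^12)
   = 20 * 12 * log10(2)
   = 72.25 dB

72.25 dB


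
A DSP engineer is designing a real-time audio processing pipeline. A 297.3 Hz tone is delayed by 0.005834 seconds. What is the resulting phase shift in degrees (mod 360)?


Phase shift from frequency and time delay:
phi = 360 * f * t_delay
    = 360 * 297.3 * 0.005834
    = 624.4 degrees
    mod 360 = 264.4 degrees

264.4 degrees


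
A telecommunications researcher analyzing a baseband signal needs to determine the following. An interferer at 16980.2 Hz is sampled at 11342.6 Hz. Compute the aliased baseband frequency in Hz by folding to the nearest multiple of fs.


Compute the nearest integer multiple of fs to the signal:
n = round(16980.2 / 11342.6) = 1
f_alias = |16980.2 - 1 * 11342.6|
        = |16980.2 - 11342.6|
        = 5637.6 Hz

5637.6


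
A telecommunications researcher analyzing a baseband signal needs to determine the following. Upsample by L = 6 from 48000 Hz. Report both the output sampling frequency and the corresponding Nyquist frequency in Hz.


Step 1 — output sample rate after interpolation by L:
fs_out = L * fs_in = 6 * 48000 = 288000 Hz

Step 2 — Nyquist frequency of the output stream:
f_Nyq = fs_out / 2 = 288000 / 2 = 144000.0 Hz

fs_out = 288000 Hz; f_Nyquist = 144000.0 Hz


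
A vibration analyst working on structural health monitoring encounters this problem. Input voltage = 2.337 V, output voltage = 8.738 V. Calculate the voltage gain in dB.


Voltage gain in dB:
G = 20 * log10(Vout / Vin)
  = 20 * log10(8.738 / 2.337)
  = 20 * log10(3.738982)
  = 20 * 0.572753
  = 11.46 dB

11.46 dB


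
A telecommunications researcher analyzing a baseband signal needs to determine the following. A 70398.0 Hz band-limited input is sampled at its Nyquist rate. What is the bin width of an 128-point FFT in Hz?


Step 1 — Nyquist sampling rate:
fs = 2 * fmax = 2 * 70398.0 = 140796.0 Hz

Step 2 — DFT bin spacing:
df = fs / N = 140796.0 / 128 = 1099.9688 Hz

1099.9688 Hz


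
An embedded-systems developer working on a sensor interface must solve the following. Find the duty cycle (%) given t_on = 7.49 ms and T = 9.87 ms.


Duty cycle as a percentage:
DC = (t_on / T) * 100
   = (7.49 / 9.87) * 100
   = 0.758865 * 100
   = 75.89 %

75.89 %


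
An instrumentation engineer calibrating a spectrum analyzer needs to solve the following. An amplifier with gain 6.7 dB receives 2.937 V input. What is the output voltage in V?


Output voltage from dB gain:
V_out = V_in * 10^(gain_dB / 20)
      = 2.937 * 10^(6.7 / 20)
      = 2.937 * 2.162719
      = 6.3519 V

6.3519 V


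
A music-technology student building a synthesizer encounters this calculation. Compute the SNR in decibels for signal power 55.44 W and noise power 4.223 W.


SNR in decibels:
SNR = 10 * log10(Ps / Pn)
    = 10 * log10(55.44 / 4.223)
    = 10 * log10(13.1281)
    = 10 * 1.1182
    = 11.18 dB

11.18 dB
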